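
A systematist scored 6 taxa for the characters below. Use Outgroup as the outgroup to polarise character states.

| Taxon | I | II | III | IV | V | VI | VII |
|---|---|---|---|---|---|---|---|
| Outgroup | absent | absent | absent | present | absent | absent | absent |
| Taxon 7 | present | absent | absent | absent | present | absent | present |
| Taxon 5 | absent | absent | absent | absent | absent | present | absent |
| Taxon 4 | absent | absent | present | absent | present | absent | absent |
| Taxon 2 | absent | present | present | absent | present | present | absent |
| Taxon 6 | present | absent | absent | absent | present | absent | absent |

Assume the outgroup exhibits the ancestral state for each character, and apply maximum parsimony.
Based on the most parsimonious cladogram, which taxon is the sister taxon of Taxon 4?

Taxon 2

Character polarity is set by the outgroup: the derived state is whichever differs from the outgroup's state, so for IV the derived state is 'absent', and for the remaining characters it is 'present'.
I (derived state 'present') is shared by Taxon 6 and Taxon 7 — a synapomorphy uniting that clade.
II: derived state 'present' in Taxon 2 only — an autapomorphy, so it tells us nothing about relationships among taxa.
Only Taxon 2 and Taxon 4 show the derived state 'present' for III, supporting them as a clade.
All ingroup taxa share the derived state 'absent' for IV; it defines the ingroup but does not resolve relationships within it.
Only Taxon 2, Taxon 4, Taxon 6, and Taxon 7 show the derived state 'present' for V, supporting them as a clade.
VI (state 'present') occurs in Taxon 2 and Taxon 5 but conflicts with the nesting implied by the other characters — most parsimoniously interpreted as homoplasy.
VII: derived state 'present' in Taxon 7 only — an autapomorphy, so it tells us nothing about relationships among taxa.
Most parsimonious ingroup topology: (((Taxon 7,Taxon 6),(Taxon 4,Taxon 2)),Taxon 5).
Taxon 4 and Taxon 2 form a cherry on this tree, so they are sister taxa.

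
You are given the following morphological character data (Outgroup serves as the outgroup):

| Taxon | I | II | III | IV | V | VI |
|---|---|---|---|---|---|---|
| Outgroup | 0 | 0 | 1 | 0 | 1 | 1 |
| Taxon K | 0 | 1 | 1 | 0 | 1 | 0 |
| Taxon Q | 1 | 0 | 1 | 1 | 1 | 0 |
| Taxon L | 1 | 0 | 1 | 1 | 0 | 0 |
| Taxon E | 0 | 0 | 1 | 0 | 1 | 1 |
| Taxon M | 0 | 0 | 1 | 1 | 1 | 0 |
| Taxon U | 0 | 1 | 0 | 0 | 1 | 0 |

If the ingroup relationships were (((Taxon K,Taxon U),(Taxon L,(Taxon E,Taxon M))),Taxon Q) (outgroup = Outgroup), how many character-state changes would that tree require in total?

Map each character onto (((Taxon K,Taxon U),(Taxon L,(Taxon E,Taxon M))),Taxon Q) (rooted by Outgroup) and count the minimum state changes it requires (Fitch parsimony):
I: 2; II: 1; III: 1; IV: 3; V: 1; VI: 2.
Total tree length = 10.

10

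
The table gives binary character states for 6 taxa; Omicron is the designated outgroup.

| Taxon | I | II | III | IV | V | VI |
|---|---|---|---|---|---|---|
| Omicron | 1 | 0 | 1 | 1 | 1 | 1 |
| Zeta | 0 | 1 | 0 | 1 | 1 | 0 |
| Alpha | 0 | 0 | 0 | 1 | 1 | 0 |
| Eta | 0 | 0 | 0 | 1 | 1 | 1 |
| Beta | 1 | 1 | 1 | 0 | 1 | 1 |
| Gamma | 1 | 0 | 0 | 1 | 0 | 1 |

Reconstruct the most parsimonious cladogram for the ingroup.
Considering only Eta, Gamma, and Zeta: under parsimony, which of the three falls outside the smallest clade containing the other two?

Character polarity is set by the outgroup: the derived state is whichever differs from the outgroup's state, so for I, III, IV, V, VI the derived state is '0', and for the remaining characters it is '1'.
I (derived state '0') is shared by Alpha, Eta, and Zeta — a synapomorphy uniting that clade.
II (state '1') occurs in Beta and Zeta but conflicts with the nesting implied by the other characters — most parsimoniously interpreted as homoplasy.
III: derived state '0' in Alpha, Eta, Gamma, and Zeta only — synapomorphy for {Alpha, Eta, Gamma, Zeta}.
IV (derived state '0') is unique to Beta (autapomorphy; uninformative for grouping).
V (derived state '0') is unique to Gamma (autapomorphy; uninformative for grouping).
VI: derived state '0' in Alpha and Zeta only — synapomorphy for {Alpha, Zeta}.
Most parsimonious ingroup topology: ((((Zeta,Alpha),Eta),Gamma),Beta).
Zeta and Eta share a more recent common ancestor with each other than either does with Gamma, so Gamma is the least closely related of the three.

Gamma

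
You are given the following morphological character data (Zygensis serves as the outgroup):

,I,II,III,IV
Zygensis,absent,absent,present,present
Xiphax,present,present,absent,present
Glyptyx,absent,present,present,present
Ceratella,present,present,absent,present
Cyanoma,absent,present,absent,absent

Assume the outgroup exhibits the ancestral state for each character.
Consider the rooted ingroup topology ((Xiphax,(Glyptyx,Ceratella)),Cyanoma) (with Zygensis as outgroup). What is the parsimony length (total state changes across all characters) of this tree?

6

Map each character onto ((Xiphax,(Glyptyx,Ceratella)),Cyanoma) (rooted by Zygensis) and count the minimum state changes it requires (Fitch parsimony):
I: 2; II: 1; III: 2; IV: 1.
Total tree length = 6.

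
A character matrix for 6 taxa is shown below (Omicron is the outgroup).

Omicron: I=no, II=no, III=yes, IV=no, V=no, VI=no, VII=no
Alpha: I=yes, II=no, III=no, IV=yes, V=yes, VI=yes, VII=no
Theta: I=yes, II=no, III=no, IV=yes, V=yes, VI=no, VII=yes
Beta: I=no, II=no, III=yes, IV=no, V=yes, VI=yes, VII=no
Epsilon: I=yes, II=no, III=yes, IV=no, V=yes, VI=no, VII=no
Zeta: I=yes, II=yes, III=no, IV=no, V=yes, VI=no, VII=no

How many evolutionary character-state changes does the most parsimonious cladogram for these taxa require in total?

8

Character polarity is set by the outgroup: the derived state is whichever differs from the outgroup's state, so for III the derived state is 'no', and for the remaining characters it is 'yes'.
I (derived state 'yes') is shared by Alpha, Epsilon, Theta, and Zeta — a synapomorphy uniting that clade.
II (derived state 'yes') is unique to Zeta (autapomorphy; uninformative for grouping).
III: derived state 'no' in Alpha, Theta, and Zeta only — synapomorphy for {Alpha, Theta, Zeta}.
IV (derived state 'yes') is shared by Alpha and Theta — a synapomorphy uniting that clade.
All ingroup taxa share the derived state 'yes' for V; it defines the ingroup but does not resolve relationships within it.
VI (state 'yes') occurs in Alpha and Beta but conflicts with the nesting implied by the other characters — most parsimoniously interpreted as homoplasy.
VII (derived state 'yes') is unique to Theta (autapomorphy; uninformative for grouping).
Most parsimonious ingroup topology: ((((Alpha,Theta),Zeta),Epsilon),Beta).
Changes per character on this tree: I: 1; II: 1; III: 1; IV: 1; V: 1; VI: 2; VII: 1.
Total = 8.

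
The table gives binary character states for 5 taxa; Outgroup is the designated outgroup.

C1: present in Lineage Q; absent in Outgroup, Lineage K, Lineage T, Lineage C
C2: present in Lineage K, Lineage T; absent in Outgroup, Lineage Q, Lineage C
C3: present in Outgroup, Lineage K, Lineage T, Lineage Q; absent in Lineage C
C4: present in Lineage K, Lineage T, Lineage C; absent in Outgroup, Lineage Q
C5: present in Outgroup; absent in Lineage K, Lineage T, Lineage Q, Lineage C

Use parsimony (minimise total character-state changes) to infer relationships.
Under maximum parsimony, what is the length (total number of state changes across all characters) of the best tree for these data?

Character polarity is set by the outgroup: the derived state is whichever differs from the outgroup's state, so for C3, C5 the derived state is 'absent', and for the remaining characters it is 'present'.
C1 (derived state 'present') is unique to Lineage Q (autapomorphy; uninformative for grouping).
Only Lineage K and Lineage T show the derived state 'present' for C2, supporting them as a clade.
C3 (derived state 'absent') is unique to Lineage C (autapomorphy; uninformative for grouping).
C4: derived state 'present' in Lineage C, Lineage K, and Lineage T only — synapomorphy for {Lineage C, Lineage K, Lineage T}.
C5 (derived state 'absent') is shared by all ingroup taxa — unites the whole ingroup.
Most parsimonious ingroup topology: (((Lineage K,Lineage T),Lineage C),Lineage Q).
Changes per character on this tree: C1: 1; C2: 1; C3: 1; C4: 1; C5: 1.
Total = 5.

5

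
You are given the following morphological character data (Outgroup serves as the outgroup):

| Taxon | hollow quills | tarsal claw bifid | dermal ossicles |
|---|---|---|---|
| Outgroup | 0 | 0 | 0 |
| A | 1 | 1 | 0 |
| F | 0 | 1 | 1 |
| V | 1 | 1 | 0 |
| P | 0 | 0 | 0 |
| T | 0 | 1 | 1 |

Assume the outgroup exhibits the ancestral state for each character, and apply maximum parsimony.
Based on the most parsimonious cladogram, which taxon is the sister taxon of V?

The outgroup has state '0' for every character, so '1' is the derived state throughout.
hollow quills: derived state '1' in A and V only — synapomorphy for {A, V}.
Only A, F, T, and V show the derived state '1' for tarsal claw bifid, supporting them as a clade.
Only F and T show the derived state '1' for dermal ossicles, supporting them as a clade.
Most parsimonious ingroup topology: (((A,V),(F,T)),P).
V and A form a cherry on this tree, so they are sister taxa.

A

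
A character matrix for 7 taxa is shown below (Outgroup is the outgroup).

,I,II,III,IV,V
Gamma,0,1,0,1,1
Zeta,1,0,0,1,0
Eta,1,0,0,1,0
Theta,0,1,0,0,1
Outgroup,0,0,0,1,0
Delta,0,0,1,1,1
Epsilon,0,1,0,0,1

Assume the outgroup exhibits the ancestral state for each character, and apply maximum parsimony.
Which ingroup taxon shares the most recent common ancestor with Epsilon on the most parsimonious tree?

Theta

Character polarity is set by the outgroup: the derived state is whichever differs from the outgroup's state, so for IV the derived state is '0', and for the remaining characters it is '1'.
I: derived state '1' in Eta and Zeta only — synapomorphy for {Eta, Zeta}.
II (derived state '1') is shared by Epsilon, Gamma, and Theta — a synapomorphy uniting that clade.
III: derived state '1' in Delta only — an autapomorphy, so it tells us nothing about relationships among taxa.
IV: derived state '0' in Epsilon and Theta only — synapomorphy for {Epsilon, Theta}.
V: derived state '1' in Delta, Epsilon, Gamma, and Theta only — synapomorphy for {Delta, Epsilon, Gamma, Theta}.
Most parsimonious ingroup topology: ((Zeta,Eta),(((Theta,Epsilon),Gamma),Delta)).
Epsilon and Theta form a cherry on this tree, so they are sister taxa.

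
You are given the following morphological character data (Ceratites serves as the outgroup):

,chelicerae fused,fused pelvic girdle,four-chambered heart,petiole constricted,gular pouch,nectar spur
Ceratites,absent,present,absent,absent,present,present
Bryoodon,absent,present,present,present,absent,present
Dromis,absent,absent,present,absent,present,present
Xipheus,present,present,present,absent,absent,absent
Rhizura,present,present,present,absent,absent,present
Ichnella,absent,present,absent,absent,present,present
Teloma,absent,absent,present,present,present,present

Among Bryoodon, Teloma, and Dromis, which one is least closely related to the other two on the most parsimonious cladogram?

Character polarity is set by the outgroup: the derived state is whichever differs from the outgroup's state, so for fused pelvic girdle, gular pouch, nectar spur the derived state is 'absent', and for the remaining characters it is 'present'.
chelicerae fused: derived state 'present' in Rhizura and Xipheus only — synapomorphy for {Rhizura, Xipheus}.
fused pelvic girdle (derived state 'absent') is shared by Dromis and Teloma — a synapomorphy uniting that clade.
four-chambered heart: derived state 'present' in Bryoodon, Dromis, Rhizura, Teloma, and Xipheus only — synapomorphy for {Bryoodon, Dromis, Rhizura, Teloma, Xipheus}.
petiole constricted groups Bryoodon and Teloma, which is incompatible with the clades supported by the remaining characters; treating it as convergent (homoplasy) costs fewer steps than any alternative tree.
gular pouch (derived state 'absent') is shared by Bryoodon, Rhizura, and Xipheus — a synapomorphy uniting that clade.
nectar spur: derived state 'absent' in Xipheus only — an autapomorphy, so it tells us nothing about relationships among taxa.
Most parsimonious ingroup topology: (((Bryoodon,(Xipheus,Rhizura)),(Dromis,Teloma)),Ichnella).
Dromis and Teloma share a more recent common ancestor with each other than either does with Bryoodon, so Bryoodon is the least closely related of the three.

Bryoodon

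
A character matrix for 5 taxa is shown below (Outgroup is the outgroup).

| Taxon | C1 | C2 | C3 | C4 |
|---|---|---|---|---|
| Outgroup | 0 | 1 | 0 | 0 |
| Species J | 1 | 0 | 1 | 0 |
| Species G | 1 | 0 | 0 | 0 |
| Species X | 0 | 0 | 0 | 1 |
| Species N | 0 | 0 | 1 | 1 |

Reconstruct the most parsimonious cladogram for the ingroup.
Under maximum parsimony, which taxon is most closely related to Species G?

Species J

Character polarity is set by the outgroup: the derived state is whichever differs from the outgroup's state, so for C2 the derived state is '0', and for the remaining characters it is '1'.
Only Species G and Species J show the derived state '1' for C1, supporting them as a clade.
All ingroup taxa share the derived state '0' for C2; it defines the ingroup but does not resolve relationships within it.
C3 (state '1') occurs in Species J and Species N but conflicts with the nesting implied by the other characters — most parsimoniously interpreted as homoplasy.
C4: derived state '1' in Species N and Species X only — synapomorphy for {Species N, Species X}.
Most parsimonious ingroup topology: ((Species J,Species G),(Species X,Species N)).
Species G and Species J form a cherry on this tree, so they are sister taxa.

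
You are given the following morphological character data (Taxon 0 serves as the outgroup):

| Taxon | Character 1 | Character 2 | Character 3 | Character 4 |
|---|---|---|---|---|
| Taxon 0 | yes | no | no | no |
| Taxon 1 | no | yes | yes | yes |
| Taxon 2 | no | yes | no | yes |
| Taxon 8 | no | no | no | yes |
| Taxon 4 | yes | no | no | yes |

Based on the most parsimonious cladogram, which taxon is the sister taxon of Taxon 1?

Character polarity is set by the outgroup: the derived state is whichever differs from the outgroup's state, so for Character 1 the derived state is 'no', and for the remaining characters it is 'yes'.
Only Taxon 1, Taxon 2, and Taxon 8 show the derived state 'no' for Character 1, supporting them as a clade.
Only Taxon 1 and Taxon 2 show the derived state 'yes' for Character 2, supporting them as a clade.
Character 3 (derived state 'yes') is unique to Taxon 1 (autapomorphy; uninformative for grouping).
Character 4 (derived state 'yes') is shared by all ingroup taxa — unites the whole ingroup.
Most parsimonious ingroup topology: (((Taxon 1,Taxon 2),Taxon 8),Taxon 4).
Taxon 1 and Taxon 2 form a cherry on this tree, so they are sister taxa.

Taxon 2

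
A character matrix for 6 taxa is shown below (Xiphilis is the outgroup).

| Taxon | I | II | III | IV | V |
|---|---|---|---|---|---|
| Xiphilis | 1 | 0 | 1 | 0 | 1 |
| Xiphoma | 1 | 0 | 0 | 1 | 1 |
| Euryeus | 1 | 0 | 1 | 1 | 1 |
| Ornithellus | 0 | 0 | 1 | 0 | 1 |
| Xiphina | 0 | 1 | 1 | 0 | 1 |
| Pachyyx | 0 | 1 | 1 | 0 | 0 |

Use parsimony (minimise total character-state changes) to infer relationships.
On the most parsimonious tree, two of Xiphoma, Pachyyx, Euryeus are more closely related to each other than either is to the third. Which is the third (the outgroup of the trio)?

Character polarity is set by the outgroup: the derived state is whichever differs from the outgroup's state, so for I, III, V the derived state is '0', and for the remaining characters it is '1'.
I: derived state '0' in Ornithellus, Pachyyx, and Xiphina only — synapomorphy for {Ornithellus, Pachyyx, Xiphina}.
II: derived state '1' in Pachyyx and Xiphina only — synapomorphy for {Pachyyx, Xiphina}.
III: derived state '0' in Xiphoma only — an autapomorphy, so it tells us nothing about relationships among taxa.
IV: derived state '1' in Euryeus and Xiphoma only — synapomorphy for {Euryeus, Xiphoma}.
V (derived state '0') is unique to Pachyyx (autapomorphy; uninformative for grouping).
Most parsimonious ingroup topology: ((Euryeus,Xiphoma),((Xiphina,Pachyyx),Ornithellus)).
Xiphoma and Euryeus share a more recent common ancestor with each other than either does with Pachyyx, so Pachyyx is the least closely related of the three.

Pachyyx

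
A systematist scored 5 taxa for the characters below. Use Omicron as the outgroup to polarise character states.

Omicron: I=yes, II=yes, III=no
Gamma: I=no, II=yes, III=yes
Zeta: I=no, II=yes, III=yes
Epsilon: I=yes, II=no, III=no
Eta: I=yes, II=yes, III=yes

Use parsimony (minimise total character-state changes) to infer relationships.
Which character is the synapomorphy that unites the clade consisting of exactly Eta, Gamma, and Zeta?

Character polarity is set by the outgroup: the derived state is whichever differs from the outgroup's state, so for I, II the derived state is 'no', and for the remaining characters it is 'yes'.
Only Gamma and Zeta show the derived state 'no' for I, supporting them as a clade.
II: derived state 'no' in Epsilon only — an autapomorphy, so it tells us nothing about relationships among taxa.
III (derived state 'yes') is shared by Eta, Gamma, and Zeta — a synapomorphy uniting that clade.
Most parsimonious ingroup topology: (((Gamma,Zeta),Eta),Epsilon).
The clade {Eta, Gamma, Zeta} is supported by III: its derived state 'yes' occurs in exactly those taxa and in no other taxon (including the outgroup).

III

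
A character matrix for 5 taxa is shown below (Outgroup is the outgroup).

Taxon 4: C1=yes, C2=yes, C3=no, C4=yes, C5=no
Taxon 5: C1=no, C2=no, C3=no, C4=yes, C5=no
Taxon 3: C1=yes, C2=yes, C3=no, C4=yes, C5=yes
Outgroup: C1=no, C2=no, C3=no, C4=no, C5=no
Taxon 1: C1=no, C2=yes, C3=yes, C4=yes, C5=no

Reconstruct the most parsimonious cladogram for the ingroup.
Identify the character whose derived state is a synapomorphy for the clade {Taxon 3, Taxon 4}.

C1

The outgroup has state 'no' for every character, so 'yes' is the derived state throughout.
Only Taxon 3 and Taxon 4 show the derived state 'yes' for C1, supporting them as a clade.
Only Taxon 1, Taxon 3, and Taxon 4 show the derived state 'yes' for C2, supporting them as a clade.
C3: derived state 'yes' in Taxon 1 only — an autapomorphy, so it tells us nothing about relationships among taxa.
C4 (derived state 'yes') is shared by all ingroup taxa — unites the whole ingroup.
C5: derived state 'yes' in Taxon 3 only — an autapomorphy, so it tells us nothing about relationships among taxa.
Most parsimonious ingroup topology: (Taxon 5,((Taxon 4,Taxon 3),Taxon 1)).
The clade {Taxon 3, Taxon 4} is supported by C1: its derived state 'yes' occurs in exactly those taxa and in no other taxon (including the outgroup).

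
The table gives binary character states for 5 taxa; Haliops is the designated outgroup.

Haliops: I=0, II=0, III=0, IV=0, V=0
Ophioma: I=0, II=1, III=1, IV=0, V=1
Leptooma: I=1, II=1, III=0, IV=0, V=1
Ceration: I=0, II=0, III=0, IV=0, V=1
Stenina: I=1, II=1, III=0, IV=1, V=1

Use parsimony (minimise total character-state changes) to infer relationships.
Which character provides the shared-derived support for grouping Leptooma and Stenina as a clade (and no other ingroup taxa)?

The outgroup has state '0' for every character, so '1' is the derived state throughout.
I: derived state '1' in Leptooma and Stenina only — synapomorphy for {Leptooma, Stenina}.
II (derived state '1') is shared by Leptooma, Ophioma, and Stenina — a synapomorphy uniting that clade.
III (derived state '1') is unique to Ophioma (autapomorphy; uninformative for grouping).
IV: derived state '1' in Stenina only — an autapomorphy, so it tells us nothing about relationships among taxa.
V (derived state '1') is shared by all ingroup taxa — unites the whole ingroup.
Most parsimonious ingroup topology: ((Ophioma,(Stenina,Leptooma)),Ceration).
The clade {Leptooma, Stenina} is supported by I: its derived state '1' occurs in exactly those taxa and in no other taxon (including the outgroup).

I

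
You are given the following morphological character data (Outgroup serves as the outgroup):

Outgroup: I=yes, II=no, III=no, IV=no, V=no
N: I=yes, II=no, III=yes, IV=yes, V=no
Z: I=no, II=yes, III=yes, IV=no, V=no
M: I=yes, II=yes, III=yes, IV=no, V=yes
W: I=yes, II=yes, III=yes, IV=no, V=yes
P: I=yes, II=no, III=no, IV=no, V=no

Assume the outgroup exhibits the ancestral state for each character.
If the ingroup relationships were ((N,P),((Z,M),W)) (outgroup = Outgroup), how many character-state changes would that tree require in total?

7

Map each character onto ((N,P),((Z,M),W)) (rooted by Outgroup) and count the minimum state changes it requires (Fitch parsimony):
I: 1; II: 1; III: 2; IV: 1; V: 2.
Total tree length = 7.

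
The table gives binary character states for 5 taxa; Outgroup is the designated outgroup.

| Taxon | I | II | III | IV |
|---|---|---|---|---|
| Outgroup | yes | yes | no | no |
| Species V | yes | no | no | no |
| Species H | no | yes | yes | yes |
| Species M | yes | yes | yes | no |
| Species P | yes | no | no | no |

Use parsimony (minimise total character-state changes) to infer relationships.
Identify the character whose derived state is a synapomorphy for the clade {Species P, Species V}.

Character polarity is set by the outgroup: the derived state is whichever differs from the outgroup's state, so for I, II the derived state is 'no', and for the remaining characters it is 'yes'.
I: derived state 'no' in Species H only — an autapomorphy, so it tells us nothing about relationships among taxa.
Only Species P and Species V show the derived state 'no' for II, supporting them as a clade.
Only Species H and Species M show the derived state 'yes' for III, supporting them as a clade.
IV: derived state 'yes' in Species H only — an autapomorphy, so it tells us nothing about relationships among taxa.
Most parsimonious ingroup topology: ((Species V,Species P),(Species H,Species M)).
The clade {Species P, Species V} is supported by II: its derived state 'no' occurs in exactly those taxa and in no other taxon (including the outgroup).

II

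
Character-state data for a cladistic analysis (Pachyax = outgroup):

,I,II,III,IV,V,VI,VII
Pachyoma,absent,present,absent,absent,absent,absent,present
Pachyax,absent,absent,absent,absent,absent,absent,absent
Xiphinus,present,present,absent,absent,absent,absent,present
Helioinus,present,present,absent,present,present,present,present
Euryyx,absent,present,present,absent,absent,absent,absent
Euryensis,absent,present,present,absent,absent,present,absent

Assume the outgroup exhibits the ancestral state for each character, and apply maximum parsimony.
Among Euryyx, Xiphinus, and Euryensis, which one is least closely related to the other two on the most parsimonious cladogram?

Xiphinus

The outgroup has state 'absent' for every character, so 'present' is the derived state throughout.
I (derived state 'present') is shared by Helioinus and Xiphinus — a synapomorphy uniting that clade.
II (derived state 'present') is shared by all ingroup taxa — unites the whole ingroup.
III (derived state 'present') is shared by Euryensis and Euryyx — a synapomorphy uniting that clade.
IV: derived state 'present' in Helioinus only — an autapomorphy, so it tells us nothing about relationships among taxa.
V (derived state 'present') is unique to Helioinus (autapomorphy; uninformative for grouping).
VI (state 'present') occurs in Euryensis and Helioinus but conflicts with the nesting implied by the other characters — most parsimoniously interpreted as homoplasy.
VII: derived state 'present' in Helioinus, Pachyoma, and Xiphinus only — synapomorphy for {Helioinus, Pachyoma, Xiphinus}.
Most parsimonious ingroup topology: ((Pachyoma,(Helioinus,Xiphinus)),(Euryensis,Euryyx)).
Euryyx and Euryensis share a more recent common ancestor with each other than either does with Xiphinus, so Xiphinus is the least closely related of the three.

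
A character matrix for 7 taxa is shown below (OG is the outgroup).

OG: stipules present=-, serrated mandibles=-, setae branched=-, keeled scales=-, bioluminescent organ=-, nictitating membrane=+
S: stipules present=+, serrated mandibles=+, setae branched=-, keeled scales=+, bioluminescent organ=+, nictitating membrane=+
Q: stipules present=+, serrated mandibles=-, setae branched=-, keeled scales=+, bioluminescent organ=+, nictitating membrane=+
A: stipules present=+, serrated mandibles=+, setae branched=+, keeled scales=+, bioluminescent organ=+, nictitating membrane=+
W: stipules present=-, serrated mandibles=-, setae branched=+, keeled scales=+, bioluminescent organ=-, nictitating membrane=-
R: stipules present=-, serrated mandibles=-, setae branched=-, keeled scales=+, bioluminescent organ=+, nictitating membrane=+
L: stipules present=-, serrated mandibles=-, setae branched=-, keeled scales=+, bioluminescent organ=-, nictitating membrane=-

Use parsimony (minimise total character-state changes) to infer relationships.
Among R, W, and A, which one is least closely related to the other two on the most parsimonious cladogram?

Character polarity is set by the outgroup: the derived state is whichever differs from the outgroup's state, so for nictitating membrane the derived state is '-', and for the remaining characters it is '+'.
stipules present: derived state '+' in A, Q, and S only — synapomorphy for {A, Q, S}.
Only A and S show the derived state '+' for serrated mandibles, supporting them as a clade.
setae branched groups A and W, which is incompatible with the clades supported by the remaining characters; treating it as convergent (homoplasy) costs fewer steps than any alternative tree.
All ingroup taxa share the derived state '+' for keeled scales; it defines the ingroup but does not resolve relationships within it.
bioluminescent organ: derived state '+' in A, Q, R, and S only — synapomorphy for {A, Q, R, S}.
nictitating membrane: derived state '-' in L and W only — synapomorphy for {L, W}.
Most parsimonious ingroup topology: ((((S,A),Q),R),(W,L)).
R and A share a more recent common ancestor with each other than either does with W, so W is the least closely related of the three.

W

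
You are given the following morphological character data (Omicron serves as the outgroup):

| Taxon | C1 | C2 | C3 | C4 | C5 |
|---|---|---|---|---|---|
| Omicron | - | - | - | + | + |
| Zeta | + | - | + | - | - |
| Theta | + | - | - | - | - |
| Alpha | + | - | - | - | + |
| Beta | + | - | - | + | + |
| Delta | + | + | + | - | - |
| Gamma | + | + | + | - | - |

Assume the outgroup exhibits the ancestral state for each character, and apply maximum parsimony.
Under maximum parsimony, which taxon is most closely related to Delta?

Character polarity is set by the outgroup: the derived state is whichever differs from the outgroup's state, so for C4, C5 the derived state is '-', and for the remaining characters it is '+'.
All ingroup taxa share the derived state '+' for C1; it defines the ingroup but does not resolve relationships within it.
Only Delta and Gamma show the derived state '+' for C2, supporting them as a clade.
C3 (derived state '+') is shared by Delta, Gamma, and Zeta — a synapomorphy uniting that clade.
C4: derived state '-' in Alpha, Delta, Gamma, Theta, and Zeta only — synapomorphy for {Alpha, Delta, Gamma, Theta, Zeta}.
C5 (derived state '-') is shared by Delta, Gamma, Theta, and Zeta — a synapomorphy uniting that clade.
Most parsimonious ingroup topology: (((((Gamma,Delta),Zeta),Theta),Alpha),Beta).
Delta and Gamma form a cherry on this tree, so they are sister taxa.

Gamma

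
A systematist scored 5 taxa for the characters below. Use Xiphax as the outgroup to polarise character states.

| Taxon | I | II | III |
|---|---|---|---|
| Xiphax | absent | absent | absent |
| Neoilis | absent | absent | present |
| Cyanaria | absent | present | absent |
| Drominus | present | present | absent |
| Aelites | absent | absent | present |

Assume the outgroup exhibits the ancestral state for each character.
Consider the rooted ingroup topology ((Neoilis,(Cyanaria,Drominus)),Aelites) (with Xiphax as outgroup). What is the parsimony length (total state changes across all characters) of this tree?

4

Map each character onto ((Neoilis,(Cyanaria,Drominus)),Aelites) (rooted by Xiphax) and count the minimum state changes it requires (Fitch parsimony):
I: 1; II: 1; III: 2.
Total tree length = 4.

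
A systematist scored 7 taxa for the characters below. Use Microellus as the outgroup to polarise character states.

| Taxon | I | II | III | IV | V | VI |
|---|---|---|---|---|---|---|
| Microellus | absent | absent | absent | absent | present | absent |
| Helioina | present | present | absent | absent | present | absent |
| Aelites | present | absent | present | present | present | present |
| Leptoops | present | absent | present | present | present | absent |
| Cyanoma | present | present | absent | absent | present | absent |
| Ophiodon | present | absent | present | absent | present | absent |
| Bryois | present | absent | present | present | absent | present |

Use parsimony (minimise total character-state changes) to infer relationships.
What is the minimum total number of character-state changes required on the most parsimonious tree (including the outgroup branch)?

Character polarity is set by the outgroup: the derived state is whichever differs from the outgroup's state, so for V the derived state is 'absent', and for the remaining characters it is 'present'.
All ingroup taxa share the derived state 'present' for I; it defines the ingroup but does not resolve relationships within it.
II (derived state 'present') is shared by Cyanoma and Helioina — a synapomorphy uniting that clade.
III: derived state 'present' in Aelites, Bryois, Leptoops, and Ophiodon only — synapomorphy for {Aelites, Bryois, Leptoops, Ophiodon}.
Only Aelites, Bryois, and Leptoops show the derived state 'present' for IV, supporting them as a clade.
V (derived state 'absent') is unique to Bryois (autapomorphy; uninformative for grouping).
Only Aelites and Bryois show the derived state 'present' for VI, supporting them as a clade.
Most parsimonious ingroup topology: ((Helioina,Cyanoma),(((Aelites,Bryois),Leptoops),Ophiodon)).
Changes per character on this tree: I: 1; II: 1; III: 1; IV: 1; V: 1; VI: 1.
Total = 6.

6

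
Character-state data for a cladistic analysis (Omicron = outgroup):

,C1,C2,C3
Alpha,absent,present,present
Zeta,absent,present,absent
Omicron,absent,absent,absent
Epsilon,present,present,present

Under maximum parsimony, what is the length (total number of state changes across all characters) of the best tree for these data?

The outgroup has state 'absent' for every character, so 'present' is the derived state throughout.
C1: derived state 'present' in Epsilon only — an autapomorphy, so it tells us nothing about relationships among taxa.
C2 (derived state 'present') is shared by all ingroup taxa — unites the whole ingroup.
C3: derived state 'present' in Alpha and Epsilon only — synapomorphy for {Alpha, Epsilon}.
Most parsimonious ingroup topology: ((Alpha,Epsilon),Zeta).
Changes per character on this tree: C1: 1; C2: 1; C3: 1.
Total = 3.

3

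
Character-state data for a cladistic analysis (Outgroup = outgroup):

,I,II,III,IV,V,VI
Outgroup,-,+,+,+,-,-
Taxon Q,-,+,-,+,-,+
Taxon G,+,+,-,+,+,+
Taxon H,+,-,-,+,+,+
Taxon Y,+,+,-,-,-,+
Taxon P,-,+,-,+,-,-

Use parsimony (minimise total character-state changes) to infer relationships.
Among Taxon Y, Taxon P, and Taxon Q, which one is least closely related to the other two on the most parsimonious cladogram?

Character polarity is set by the outgroup: the derived state is whichever differs from the outgroup's state, so for II, III, IV the derived state is '-', and for the remaining characters it is '+'.
I (derived state '+') is shared by Taxon G, Taxon H, and Taxon Y — a synapomorphy uniting that clade.
II (derived state '-') is unique to Taxon H (autapomorphy; uninformative for grouping).
III (derived state '-') is shared by all ingroup taxa — unites the whole ingroup.
IV (derived state '-') is unique to Taxon Y (autapomorphy; uninformative for grouping).
V: derived state '+' in Taxon G and Taxon H only — synapomorphy for {Taxon G, Taxon H}.
Only Taxon G, Taxon H, Taxon Q, and Taxon Y show the derived state '+' for VI, supporting them as a clade.
Most parsimonious ingroup topology: ((Taxon Q,((Taxon G,Taxon H),Taxon Y)),Taxon P).
Taxon Y and Taxon Q share a more recent common ancestor with each other than either does with Taxon P, so Taxon P is the least closely related of the three.

Taxon P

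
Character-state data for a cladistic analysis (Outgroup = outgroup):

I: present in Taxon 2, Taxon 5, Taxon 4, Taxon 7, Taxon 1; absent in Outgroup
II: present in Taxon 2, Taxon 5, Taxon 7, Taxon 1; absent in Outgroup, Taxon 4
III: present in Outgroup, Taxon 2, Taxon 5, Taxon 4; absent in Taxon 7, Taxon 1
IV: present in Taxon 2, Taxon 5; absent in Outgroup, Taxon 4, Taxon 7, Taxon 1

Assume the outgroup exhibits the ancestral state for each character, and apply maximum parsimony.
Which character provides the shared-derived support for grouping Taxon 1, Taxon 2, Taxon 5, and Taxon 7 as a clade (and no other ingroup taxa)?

Character polarity is set by the outgroup: the derived state is whichever differs from the outgroup's state, so for III the derived state is 'absent', and for the remaining characters it is 'present'.
All ingroup taxa share the derived state 'present' for I; it defines the ingroup but does not resolve relationships within it.
Only Taxon 1, Taxon 2, Taxon 5, and Taxon 7 show the derived state 'present' for II, supporting them as a clade.
III: derived state 'absent' in Taxon 1 and Taxon 7 only — synapomorphy for {Taxon 1, Taxon 7}.
IV: derived state 'present' in Taxon 2 and Taxon 5 only — synapomorphy for {Taxon 2, Taxon 5}.
Most parsimonious ingroup topology: (((Taxon 2,Taxon 5),(Taxon 7,Taxon 1)),Taxon 4).
The clade {Taxon 1, Taxon 2, Taxon 5, Taxon 7} is supported by II: its derived state 'present' occurs in exactly those taxa and in no other taxon (including the outgroup).

II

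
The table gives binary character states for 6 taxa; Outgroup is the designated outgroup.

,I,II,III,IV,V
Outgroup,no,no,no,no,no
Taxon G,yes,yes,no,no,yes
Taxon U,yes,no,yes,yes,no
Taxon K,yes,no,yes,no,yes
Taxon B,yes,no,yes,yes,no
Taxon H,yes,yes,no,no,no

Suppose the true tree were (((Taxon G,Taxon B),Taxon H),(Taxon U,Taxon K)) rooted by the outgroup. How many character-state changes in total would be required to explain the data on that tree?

Map each character onto (((Taxon G,Taxon B),Taxon H),(Taxon U,Taxon K)) (rooted by Outgroup) and count the minimum state changes it requires (Fitch parsimony):
I: 1; II: 2; III: 2; IV: 2; V: 2.
Total tree length = 9.

9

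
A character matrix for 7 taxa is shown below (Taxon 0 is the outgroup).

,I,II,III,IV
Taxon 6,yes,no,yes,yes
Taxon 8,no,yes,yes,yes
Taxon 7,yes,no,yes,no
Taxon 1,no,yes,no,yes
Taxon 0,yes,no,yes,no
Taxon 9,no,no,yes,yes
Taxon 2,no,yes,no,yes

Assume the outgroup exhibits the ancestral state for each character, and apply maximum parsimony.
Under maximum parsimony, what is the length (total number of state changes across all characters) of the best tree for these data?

4

Character polarity is set by the outgroup: the derived state is whichever differs from the outgroup's state, so for I, III the derived state is 'no', and for the remaining characters it is 'yes'.
I: derived state 'no' in Taxon 1, Taxon 2, Taxon 8, and Taxon 9 only — synapomorphy for {Taxon 1, Taxon 2, Taxon 8, Taxon 9}.
II: derived state 'yes' in Taxon 1, Taxon 2, and Taxon 8 only — synapomorphy for {Taxon 1, Taxon 2, Taxon 8}.
III: derived state 'no' in Taxon 1 and Taxon 2 only — synapomorphy for {Taxon 1, Taxon 2}.
Only Taxon 1, Taxon 2, Taxon 6, Taxon 8, and Taxon 9 show the derived state 'yes' for IV, supporting them as a clade.
Most parsimonious ingroup topology: ((((Taxon 8,(Taxon 1,Taxon 2)),Taxon 9),Taxon 6),Taxon 7).
Changes per character on this tree: I: 1; II: 1; III: 1; IV: 1.
Total = 4.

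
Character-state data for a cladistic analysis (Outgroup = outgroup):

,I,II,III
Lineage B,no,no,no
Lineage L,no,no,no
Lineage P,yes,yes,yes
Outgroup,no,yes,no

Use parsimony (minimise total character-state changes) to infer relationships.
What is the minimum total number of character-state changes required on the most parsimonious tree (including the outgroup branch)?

3

Character polarity is set by the outgroup: the derived state is whichever differs from the outgroup's state, so for II the derived state is 'no', and for the remaining characters it is 'yes'.
I (derived state 'yes') is unique to Lineage P (autapomorphy; uninformative for grouping).
Only Lineage B and Lineage L show the derived state 'no' for II, supporting them as a clade.
III (derived state 'yes') is unique to Lineage P (autapomorphy; uninformative for grouping).
Most parsimonious ingroup topology: (Lineage P,(Lineage B,Lineage L)).
Changes per character on this tree: I: 1; II: 1; III: 1.
Total = 3.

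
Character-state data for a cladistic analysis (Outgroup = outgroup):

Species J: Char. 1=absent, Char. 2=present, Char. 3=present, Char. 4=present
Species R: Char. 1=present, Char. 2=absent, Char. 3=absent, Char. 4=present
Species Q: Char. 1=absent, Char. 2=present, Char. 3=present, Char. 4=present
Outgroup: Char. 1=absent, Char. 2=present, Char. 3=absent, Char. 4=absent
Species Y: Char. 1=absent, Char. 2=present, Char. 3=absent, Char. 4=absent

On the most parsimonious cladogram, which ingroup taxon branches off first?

Species Y

Character polarity is set by the outgroup: the derived state is whichever differs from the outgroup's state, so for Char. 2 the derived state is 'absent', and for the remaining characters it is 'present'.
Char. 1: derived state 'present' in Species R only — an autapomorphy, so it tells us nothing about relationships among taxa.
Char. 2: derived state 'absent' in Species R only — an autapomorphy, so it tells us nothing about relationships among taxa.
Char. 3: derived state 'present' in Species J and Species Q only — synapomorphy for {Species J, Species Q}.
Char. 4: derived state 'present' in Species J, Species Q, and Species R only — synapomorphy for {Species J, Species Q, Species R}.
Most parsimonious ingroup topology: (((Species J,Species Q),Species R),Species Y).
Species Y is sister to the clade containing all other ingroup taxa, so it is the earliest-diverging (most basal) ingroup lineage.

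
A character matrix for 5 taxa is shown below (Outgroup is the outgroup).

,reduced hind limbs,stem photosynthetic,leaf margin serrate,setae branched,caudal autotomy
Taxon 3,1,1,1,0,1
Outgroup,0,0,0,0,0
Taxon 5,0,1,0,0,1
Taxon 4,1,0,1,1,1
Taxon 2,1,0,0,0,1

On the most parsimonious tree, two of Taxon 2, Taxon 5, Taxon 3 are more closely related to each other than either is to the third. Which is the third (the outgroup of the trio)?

The outgroup has state '0' for every character, so '1' is the derived state throughout.
reduced hind limbs (derived state '1') is shared by Taxon 2, Taxon 3, and Taxon 4 — a synapomorphy uniting that clade.
stem photosynthetic groups Taxon 3 and Taxon 5, which is incompatible with the clades supported by the remaining characters; treating it as convergent (homoplasy) costs fewer steps than any alternative tree.
leaf margin serrate (derived state '1') is shared by Taxon 3 and Taxon 4 — a synapomorphy uniting that clade.
setae branched: derived state '1' in Taxon 4 only — an autapomorphy, so it tells us nothing about relationships among taxa.
All ingroup taxa share the derived state '1' for caudal autotomy; it defines the ingroup but does not resolve relationships within it.
Most parsimonious ingroup topology: (((Taxon 3,Taxon 4),Taxon 2),Taxon 5).
Taxon 3 and Taxon 2 share a more recent common ancestor with each other than either does with Taxon 5, so Taxon 5 is the least closely related of the three.

Taxon 5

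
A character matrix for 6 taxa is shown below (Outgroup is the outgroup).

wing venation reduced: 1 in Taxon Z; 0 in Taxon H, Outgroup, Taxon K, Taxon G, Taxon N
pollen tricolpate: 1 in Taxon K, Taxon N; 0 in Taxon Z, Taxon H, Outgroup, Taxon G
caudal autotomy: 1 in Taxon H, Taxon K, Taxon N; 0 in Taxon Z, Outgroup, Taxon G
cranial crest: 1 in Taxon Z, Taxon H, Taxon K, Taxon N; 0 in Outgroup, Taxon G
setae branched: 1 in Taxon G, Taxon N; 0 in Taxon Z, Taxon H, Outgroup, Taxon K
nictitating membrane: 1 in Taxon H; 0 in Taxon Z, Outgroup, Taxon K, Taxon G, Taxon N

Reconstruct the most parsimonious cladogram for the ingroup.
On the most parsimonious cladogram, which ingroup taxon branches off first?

The outgroup has state '0' for every character, so '1' is the derived state throughout.
wing venation reduced: derived state '1' in Taxon Z only — an autapomorphy, so it tells us nothing about relationships among taxa.
Only Taxon K and Taxon N show the derived state '1' for pollen tricolpate, supporting them as a clade.
caudal autotomy: derived state '1' in Taxon H, Taxon K, and Taxon N only — synapomorphy for {Taxon H, Taxon K, Taxon N}.
cranial crest (derived state '1') is shared by Taxon H, Taxon K, Taxon N, and Taxon Z — a synapomorphy uniting that clade.
setae branched (state '1') occurs in Taxon G and Taxon N but conflicts with the nesting implied by the other characters — most parsimoniously interpreted as homoplasy.
nictitating membrane: derived state '1' in Taxon H only — an autapomorphy, so it tells us nothing about relationships among taxa.
Most parsimonious ingroup topology: (Taxon G,(((Taxon N,Taxon K),Taxon H),Taxon Z)).
Taxon G is sister to the clade containing all other ingroup taxa, so it is the earliest-diverging (most basal) ingroup lineage.

Taxon G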